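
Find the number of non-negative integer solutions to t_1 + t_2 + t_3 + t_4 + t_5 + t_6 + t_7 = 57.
C(57+7-1, 7-1) = C(63, 6) = 67945521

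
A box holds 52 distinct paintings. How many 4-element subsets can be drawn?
C(52,4) = 52!/(4!×48!) = 270725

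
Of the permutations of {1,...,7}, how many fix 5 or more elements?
Exactly j fixed points: C(7,j)·!(7-j); sum over j ≥ 5 (derangement numbers via !m = (m-1)·(!(m-1) + !(m-2)): !0..!2 = 1, 0, 1). Σ_{j=5}^{7} C(7,j)·!(7-j) = C(7,5)·!2 + C(7,6)·!1 + C(7,7)·!0 = 21·1 + 7·0 + 1·1 = 22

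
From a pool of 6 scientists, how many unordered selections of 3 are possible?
C(6,3) = 6!/(3!×3!) = 20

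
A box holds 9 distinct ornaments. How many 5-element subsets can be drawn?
C(9,5) = 9!/(5!×4!) = 126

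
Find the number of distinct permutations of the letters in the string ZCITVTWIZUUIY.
13! / (1! × 1! × 1! × 2! × 3! × 2! × 1! × 2!) = 129729600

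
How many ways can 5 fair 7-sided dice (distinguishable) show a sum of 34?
Coefficient of x^34 in (x + x² + ... + x^7)^5. By inclusion-exclusion on dice exceeding 7: Σ_j (-1)^j C(5,j)·C(34-1-7j, 4) = C(5,0)·C(33,4) - C(5,1)·C(26,4) + C(5,2)·C(19,4) - C(5,3)·C(12,4) + C(5,4)·C(5,4) = 1·40920 - 5·14950 + 10·3876 - 10·495 + 5·5 = 5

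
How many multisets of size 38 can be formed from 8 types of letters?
C(38+8-1, 8-1) = C(45, 7) = 45379620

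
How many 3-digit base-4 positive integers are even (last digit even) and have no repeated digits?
Last∈{0,2}. Last=0: 6. Last nonzero: 1×2×P(2,1) = 4. Total = 10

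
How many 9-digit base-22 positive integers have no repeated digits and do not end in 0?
Last digit: 21 nonzero choices. First digit: 20 (nonzero, ≠last). Middle 7: P(20,7) = 390700800. Total = 164094336000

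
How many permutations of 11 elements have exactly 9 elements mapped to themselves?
Choose the 9 fixed points C(11,9) = 55, derange the rest: !2 = Σ_{j=0}^{2} (-1)^j·2!/j! = 2 - 2 + 1 = 1. Product = 55 × 1 = 55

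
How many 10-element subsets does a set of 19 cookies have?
C(19,10) = 19!/(10!×9!) = 92378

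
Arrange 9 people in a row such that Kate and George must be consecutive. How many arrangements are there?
Treat the 2 as one block: (9-2+1)! × 2! = 40320 × 2 = 80640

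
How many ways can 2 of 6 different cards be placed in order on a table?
P(6,2) = 6!/(6-2)! = 30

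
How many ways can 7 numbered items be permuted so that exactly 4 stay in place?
Choose the 4 fixed points C(7,4) = 35, derange the rest: !3 = Σ_{j=0}^{3} (-1)^j·3!/j! = 6 - 6 + 3 - 1 = 2. Product = 35 × 2 = 70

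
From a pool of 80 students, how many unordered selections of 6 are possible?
C(80,6) = 80!/(6!×74!) = 300500200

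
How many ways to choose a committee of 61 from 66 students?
C(66,61) = 66!/(61!×5!) = 8936928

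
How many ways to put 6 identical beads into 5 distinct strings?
C(6+5-1, 5-1) = C(10, 4) = 210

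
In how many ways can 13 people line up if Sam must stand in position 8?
Fix one position: (13-1)! = 479001600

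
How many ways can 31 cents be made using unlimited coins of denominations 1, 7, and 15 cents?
Coefficient of x^31 in 1/(1-x^1) · 1/(1-x^7) · 1/(1-x^15). Case on j = number of 15-cent coins (j = 0..2); remainder r = 31 - 15j is made from {1,7} in ⌊r/7⌋+1 ways. r = 31, 16, 1 → 5 + 3 + 1 = 9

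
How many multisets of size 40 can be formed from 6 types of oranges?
C(40+6-1, 6-1) = C(45, 5) = 1221759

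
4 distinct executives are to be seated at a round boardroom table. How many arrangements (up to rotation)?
Circular: fix one position, arrange the rest. (4-1)! = 6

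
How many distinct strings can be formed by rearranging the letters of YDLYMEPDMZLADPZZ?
16! / (3! × 2! × 2! × 3! × 2! × 1! × 1! × 2!) = 36324288000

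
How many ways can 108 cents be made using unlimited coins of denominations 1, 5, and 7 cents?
Coefficient of x^108 in 1/(1-x^1) · 1/(1-x^5) · 1/(1-x^7). Case on j = number of 7-cent coins (j = 0..15); remainder r = 108 - 7j is made from {1,5} in ⌊r/5⌋+1 ways. r = 108, 101, 94, 87, 80, 73, 66, 59, 52, 45, 38, 31, 24, 17, 10, 3 → 22 + 21 + 19 + 18 + 17 + 15 + 14 + 12 + 11 + 10 + 8 + 7 + 5 + 4 + 3 + 1 = 187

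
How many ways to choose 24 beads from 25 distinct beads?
C(25,24) = 25!/(24!×1!) = 25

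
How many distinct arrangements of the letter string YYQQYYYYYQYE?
12! / (3! × 1! × 8!) = 1980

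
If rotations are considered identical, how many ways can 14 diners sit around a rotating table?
Circular: fix one position, arrange the rest. (14-1)! = 6227020800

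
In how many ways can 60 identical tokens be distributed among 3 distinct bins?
C(60+3-1, 3-1) = C(62, 2) = 1891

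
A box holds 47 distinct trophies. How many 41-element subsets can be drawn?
C(47,41) = 47!/(41!×6!) = 10737573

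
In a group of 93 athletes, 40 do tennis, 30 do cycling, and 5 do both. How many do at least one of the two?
|A∪B| = |A| + |B| - |A∩B| = 40 + 30 - 5 = 65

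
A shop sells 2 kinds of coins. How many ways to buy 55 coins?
C(55+2-1, 2-1) = C(56, 1) = 56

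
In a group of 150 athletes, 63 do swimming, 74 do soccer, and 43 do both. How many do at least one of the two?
|A∪B| = |A| + |B| - |A∩B| = 63 + 74 - 43 = 94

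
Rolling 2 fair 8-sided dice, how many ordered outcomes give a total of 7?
Coefficient of x^7 in (x + x² + ... + x^8)^2. By inclusion-exclusion on dice exceeding 8: Σ_j (-1)^j C(2,j)·C(7-1-8j, 1) = C(2,0)·C(6,1) = 1·6 = 6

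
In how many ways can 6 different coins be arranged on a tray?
6! = 720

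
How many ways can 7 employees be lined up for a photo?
7! = 5040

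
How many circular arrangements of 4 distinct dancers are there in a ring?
Circular: fix one position, arrange the rest. (4-1)! = 6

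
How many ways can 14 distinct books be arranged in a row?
14! = 87178291200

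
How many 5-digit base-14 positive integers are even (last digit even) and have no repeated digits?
Last∈{0,2,4,6,8,10,12}. Last=0: 17160. Last nonzero: 6×12×P(12,3) = 95040. Total = 112200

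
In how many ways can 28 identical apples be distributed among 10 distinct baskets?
C(28+10-1, 10-1) = C(37, 9) = 124403620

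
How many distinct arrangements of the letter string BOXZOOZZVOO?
11! / (5! × 1! × 1! × 1! × 3!) = 55440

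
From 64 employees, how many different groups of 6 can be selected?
C(64,6) = 64!/(6!×58!) = 74974368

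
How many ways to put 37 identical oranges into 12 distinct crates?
C(37+12-1, 12-1) = C(48, 11) = 22595200368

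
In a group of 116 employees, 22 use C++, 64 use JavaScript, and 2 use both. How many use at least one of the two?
|A∪B| = |A| + |B| - |A∩B| = 22 + 64 - 2 = 84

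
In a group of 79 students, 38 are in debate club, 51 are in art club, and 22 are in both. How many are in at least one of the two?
|A∪B| = |A| + |B| - |A∩B| = 38 + 51 - 22 = 67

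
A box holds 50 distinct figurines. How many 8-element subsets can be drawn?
C(50,8) = 50!/(8!×42!) = 536878650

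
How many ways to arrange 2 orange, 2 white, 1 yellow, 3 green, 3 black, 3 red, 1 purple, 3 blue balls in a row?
18! / (2! × 2! × 1! × 3! × 3! × 3! × 1! × 3!) = 1235025792000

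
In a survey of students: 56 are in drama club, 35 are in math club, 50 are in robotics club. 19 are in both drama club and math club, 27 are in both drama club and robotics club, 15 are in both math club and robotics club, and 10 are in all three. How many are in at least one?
|A∪B∪C| = 56+35+50-19-27-15+10 = 90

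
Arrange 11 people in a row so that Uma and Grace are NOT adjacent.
Total - adjacent = 11! - (11-1)!×2 = 39916800 - 7257600 = 32659200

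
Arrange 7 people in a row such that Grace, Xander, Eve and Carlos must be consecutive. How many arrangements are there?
Treat the 4 as one block: (7-4+1)! × 4! = 24 × 24 = 576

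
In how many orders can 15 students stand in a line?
15! = 1307674368000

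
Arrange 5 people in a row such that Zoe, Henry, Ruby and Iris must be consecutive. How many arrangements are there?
Treat the 4 as one block: (5-4+1)! × 4! = 2 × 24 = 48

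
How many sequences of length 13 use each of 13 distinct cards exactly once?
13! = 6227020800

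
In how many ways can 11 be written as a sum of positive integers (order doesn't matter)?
Pentagonal recurrence p(n) = p(n-1) + p(n-2) - p(n-5) - p(n-7) + p(n-12) + p(n-15) - ... gives p(0..10) = 1, 1, 2, 3, 5, 7, 11, 15, 22, 30, 42. p(11) = p(10) + p(9) - p(6) - p(4) = 42 + 30 - 11 - 5 = 56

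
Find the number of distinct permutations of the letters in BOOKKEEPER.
10! / (1! × 2! × 2! × 3! × 1! × 1!) = 151200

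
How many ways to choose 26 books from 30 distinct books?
C(30,26) = 30!/(26!×4!) = 27405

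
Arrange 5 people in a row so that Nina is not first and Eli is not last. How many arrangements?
By inclusion-exclusion: 5! - 2×(5-1)! + (5-2)! = 120 - 48 + 6 = 78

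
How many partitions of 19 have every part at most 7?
Let r_j(i) = number of partitions of i into parts ≤ j, for i = 0..19. r_1(i) = 1 for all i; r_j(i) = r_{j-1}(i) + r_j(i-j). Rows j = 2..7: ≤2: 1 1 2 2 3 3 4 4 5 5 6 6 7 7 8 8 9 9 10 10; ≤3: 1 1 2 3 4 5 7 8 10 12 14 16 19 21 24 27 30 33 37 40; ≤4: 1 1 2 3 5 6 9 11 15 18 23 27 34 39 47 54 64 72 84 94; ≤5: 1 1 2 3 5 7 10 13 18 23 30 37 47 57 70 84 101 119 141 164; ≤6: 1 1 2 3 5 7 11 14 20 26 35 44 58 71 90 110 136 163 199 235; ≤7: 1 1 2 3 5 7 11 15 21 28 38 49 65 82 105 131 164 201 248 300. r_7(19) = 300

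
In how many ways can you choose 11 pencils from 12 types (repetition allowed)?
C(11+12-1, 12-1) = C(22, 11) = 705432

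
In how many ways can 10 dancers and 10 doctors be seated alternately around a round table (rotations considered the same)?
Fix one of the dancers: (10-1)! ways for the remaining dancers, × 10! ways for the doctors = 362880 × 3628800 = 1316818944000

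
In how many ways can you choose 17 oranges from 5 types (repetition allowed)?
C(17+5-1, 5-1) = C(21, 4) = 5985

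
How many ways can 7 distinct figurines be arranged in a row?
7! = 5040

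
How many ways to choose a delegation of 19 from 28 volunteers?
C(28,19) = 28!/(19!×9!) = 6906900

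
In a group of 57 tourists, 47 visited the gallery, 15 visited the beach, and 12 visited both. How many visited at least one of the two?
|A∪B| = |A| + |B| - |A∩B| = 47 + 15 - 12 = 50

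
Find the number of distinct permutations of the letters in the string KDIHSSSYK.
9! / (2! × 3! × 1! × 1! × 1! × 1!) = 30240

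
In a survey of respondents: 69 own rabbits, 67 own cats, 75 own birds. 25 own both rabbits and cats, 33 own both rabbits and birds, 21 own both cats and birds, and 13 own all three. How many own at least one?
|A∪B∪C| = 69+67+75-25-33-21+13 = 145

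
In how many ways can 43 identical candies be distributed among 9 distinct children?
C(43+9-1, 9-1) = C(51, 8) = 636763050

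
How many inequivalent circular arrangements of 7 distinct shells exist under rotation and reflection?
(7-1)!/2 = 720/2 = 360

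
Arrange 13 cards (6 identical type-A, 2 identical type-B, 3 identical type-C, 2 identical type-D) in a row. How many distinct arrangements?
13! / (6! × 2! × 3! × 2!) = 360360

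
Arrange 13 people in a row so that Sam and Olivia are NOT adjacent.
Total - adjacent = 13! - (13-1)!×2 = 6227020800 - 958003200 = 5269017600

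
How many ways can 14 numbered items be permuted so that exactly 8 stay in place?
Choose the 8 fixed points C(14,8) = 3003, derange the rest: !6 = Σ_{j=0}^{6} (-1)^j·6!/j! = 720 - 720 + 360 - 120 + 30 - 6 + 1 = 265. Product = 3003 × 265 = 795795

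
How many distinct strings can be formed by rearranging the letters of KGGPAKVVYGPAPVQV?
16! / (3! × 3! × 2! × 2! × 4! × 1! × 1!) = 6054048000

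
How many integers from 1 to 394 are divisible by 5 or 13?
⌊394/5⌋ + ⌊394/13⌋ - ⌊394/65⌋ = 78 + 30 - 6 = 102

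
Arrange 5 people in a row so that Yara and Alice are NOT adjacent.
Total - adjacent = 5! - (5-1)!×2 = 120 - 48 = 72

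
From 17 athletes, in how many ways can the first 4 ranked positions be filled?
P(17,4) = 17!/(17-4)! = 57120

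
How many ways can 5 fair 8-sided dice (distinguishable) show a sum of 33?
Coefficient of x^33 in (x + x² + ... + x^8)^5. By inclusion-exclusion on dice exceeding 8: Σ_j (-1)^j C(5,j)·C(33-1-8j, 4) = C(5,0)·C(32,4) - C(5,1)·C(24,4) + C(5,2)·C(16,4) - C(5,3)·C(8,4) = 1·35960 - 5·10626 + 10·1820 - 10·70 = 330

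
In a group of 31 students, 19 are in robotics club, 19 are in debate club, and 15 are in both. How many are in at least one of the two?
|A∪B| = |A| + |B| - |A∩B| = 19 + 19 - 15 = 23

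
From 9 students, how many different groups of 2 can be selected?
C(9,2) = 9!/(2!×7!) = 36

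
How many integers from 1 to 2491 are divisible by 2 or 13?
⌊2491/2⌋ + ⌊2491/13⌋ - ⌊2491/26⌋ = 1245 + 191 - 95 = 1341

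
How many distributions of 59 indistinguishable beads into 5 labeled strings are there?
C(59+5-1, 5-1) = C(63, 4) = 595665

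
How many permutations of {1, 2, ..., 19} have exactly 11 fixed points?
Choose the 11 fixed points C(19,11) = 75582, derange the rest: !8 = Σ_{j=0}^{8} (-1)^j·8!/j! = 40320 - 40320 + 20160 - 6720 + 1680 - 336 + 56 - 8 + 1 = 14833. Product = 75582 × 14833 = 1121107806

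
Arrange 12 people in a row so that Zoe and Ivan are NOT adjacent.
Total - adjacent = 12! - (12-1)!×2 = 479001600 - 79833600 = 399168000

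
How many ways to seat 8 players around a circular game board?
Circular: fix one position, arrange the rest. (8-1)! = 5040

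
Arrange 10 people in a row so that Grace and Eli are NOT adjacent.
Total - adjacent = 10! - (10-1)!×2 = 3628800 - 725760 = 2903040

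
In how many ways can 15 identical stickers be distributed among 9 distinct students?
C(15+9-1, 9-1) = C(23, 8) = 490314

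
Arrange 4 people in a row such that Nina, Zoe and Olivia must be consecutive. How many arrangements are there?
Treat the 3 as one block: (4-3+1)! × 3! = 2 × 6 = 12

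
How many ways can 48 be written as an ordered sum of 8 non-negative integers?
C(48+8-1, 8-1) = C(55, 7) = 202927725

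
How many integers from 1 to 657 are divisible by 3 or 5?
⌊657/3⌋ + ⌊657/5⌋ - ⌊657/15⌋ = 219 + 131 - 43 = 307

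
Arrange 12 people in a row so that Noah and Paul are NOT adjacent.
Total - adjacent = 12! - (12-1)!×2 = 479001600 - 79833600 = 399168000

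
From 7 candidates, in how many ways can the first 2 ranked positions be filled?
P(7,2) = 7!/(7-2)! = 42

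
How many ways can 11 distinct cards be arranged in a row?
11! = 39916800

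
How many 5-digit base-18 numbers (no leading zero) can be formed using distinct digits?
First digit: 17 choices (nonzero). Then descending: 17 × 17 × 16 × 15 × 14 = 971040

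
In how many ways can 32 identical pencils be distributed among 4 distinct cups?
C(32+4-1, 4-1) = C(35, 3) = 6545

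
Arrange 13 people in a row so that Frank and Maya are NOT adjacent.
Total - adjacent = 13! - (13-1)!×2 = 6227020800 - 958003200 = 5269017600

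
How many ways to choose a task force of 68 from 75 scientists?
C(75,68) = 75!/(68!×7!) = 1984829850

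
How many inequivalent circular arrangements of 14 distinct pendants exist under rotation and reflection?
(14-1)!/2 = 6227020800/2 = 3113510400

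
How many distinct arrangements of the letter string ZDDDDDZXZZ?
10! / (4! × 5! × 1!) = 1260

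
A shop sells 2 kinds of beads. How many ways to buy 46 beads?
C(46+2-1, 2-1) = C(47, 1) = 47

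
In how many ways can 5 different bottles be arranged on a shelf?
5! = 120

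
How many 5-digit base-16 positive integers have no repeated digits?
First digit: 15 choices (nonzero). Then descending: 15 × 15 × 14 × 13 × 12 = 491400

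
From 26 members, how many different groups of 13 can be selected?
C(26,13) = 26!/(13!×13!) = 10400600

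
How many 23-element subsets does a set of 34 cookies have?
C(34,23) = 34!/(23!×11!) = 286097760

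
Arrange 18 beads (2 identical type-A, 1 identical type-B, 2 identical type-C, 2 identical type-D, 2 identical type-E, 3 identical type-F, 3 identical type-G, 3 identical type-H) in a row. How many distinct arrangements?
18! / (2! × 1! × 2! × 2! × 2! × 3! × 3! × 3!) = 1852538688000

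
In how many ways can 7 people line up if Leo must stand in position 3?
Fix one position: (7-1)! = 720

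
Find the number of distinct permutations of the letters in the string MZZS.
4! / (2! × 1! × 1!) = 12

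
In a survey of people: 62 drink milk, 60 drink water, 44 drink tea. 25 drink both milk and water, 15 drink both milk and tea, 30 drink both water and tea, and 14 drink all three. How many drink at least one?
|A∪B∪C| = 62+60+44-25-15-30+14 = 110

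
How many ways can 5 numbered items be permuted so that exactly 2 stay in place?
Choose the 2 fixed points C(5,2) = 10, derange the rest: !3 = Σ_{j=0}^{3} (-1)^j·3!/j! = 6 - 6 + 3 - 1 = 2. Product = 10 × 2 = 20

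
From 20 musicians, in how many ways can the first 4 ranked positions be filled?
P(20,4) = 20!/(20-4)! = 116280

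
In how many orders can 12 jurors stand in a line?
12! = 479001600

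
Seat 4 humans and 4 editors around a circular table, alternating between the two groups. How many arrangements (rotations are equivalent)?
Fix one of the humans: (4-1)! ways for the remaining humans, × 4! ways for the editors = 6 × 24 = 144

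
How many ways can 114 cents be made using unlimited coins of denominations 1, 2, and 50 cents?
Coefficient of x^114 in 1/(1-x^1) · 1/(1-x^2) · 1/(1-x^50). Case on j = number of 50-cent coins (j = 0..2); remainder r = 114 - 50j is made from {1,2} in ⌊r/2⌋+1 ways. r = 114, 64, 14 → 58 + 33 + 8 = 99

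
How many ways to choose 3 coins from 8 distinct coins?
C(8,3) = 8!/(3!×5!) = 56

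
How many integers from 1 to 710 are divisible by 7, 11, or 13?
⌊710/7⌋+⌊710/11⌋+⌊710/13⌋ - ⌊710/77⌋-⌊710/91⌋-⌊710/143⌋ + ⌊710/1001⌋ = 101+64+54 - 9-7-4 + 0 = 199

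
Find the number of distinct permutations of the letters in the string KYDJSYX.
7! / (1! × 1! × 2! × 1! × 1! × 1!) = 2520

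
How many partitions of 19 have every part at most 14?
Let r_j(i) = number of partitions of i into parts ≤ j, for i = 0..19. r_1(i) = 1 for all i; r_j(i) = r_{j-1}(i) + r_j(i-j). Rows j = 2..14: ≤2: 1 1 2 2 3 3 4 4 5 5 6 6 7 7 8 8 9 9 10 10; ≤3: 1 1 2 3 4 5 7 8 10 12 14 16 19 21 24 27 30 33 37 40; ≤4: 1 1 2 3 5 6 9 11 15 18 23 27 34 39 47 54 64 72 84 94; ≤5: 1 1 2 3 5 7 10 13 18 23 30 37 47 57 70 84 101 119 141 164; ≤6: 1 1 2 3 5 7 11 14 20 26 35 44 58 71 90 110 136 163 199 235; ≤7: 1 1 2 3 5 7 11 15 21 28 38 49 65 82 105 131 164 201 248 300; ≤8: 1 1 2 3 5 7 11 15 22 29 40 52 70 89 116 146 186 230 288 352; ≤9: 1 1 2 3 5 7 11 15 22 30 41 54 73 94 123 157 201 252 318 393; ≤10: 1 1 2 3 5 7 11 15 22 30 42 55 75 97 128 164 212 267 340 423; ≤11: 1 1 2 3 5 7 11 15 22 30 42 56 76 99 131 169 219 278 355 445; ≤12: 1 1 2 3 5 7 11 15 22 30 42 56 77 100 133 172 224 285 366 460; ≤13: 1 1 2 3 5 7 11 15 22 30 42 56 77 101 134 174 227 290 373 471; ≤14: 1 1 2 3 5 7 11 15 22 30 42 56 77 101 135 175 229 293 378 478. r_14(19) = 478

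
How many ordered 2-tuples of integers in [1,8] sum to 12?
Coefficient of x^12 in (x + x² + ... + x^8)^2. By inclusion-exclusion on dice exceeding 8: Σ_j (-1)^j C(2,j)·C(12-1-8j, 1) = C(2,0)·C(11,1) - C(2,1)·C(3,1) = 1·11 - 2·3 = 5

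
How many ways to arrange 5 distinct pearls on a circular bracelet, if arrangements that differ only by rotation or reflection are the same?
(5-1)!/2 = 24/2 = 12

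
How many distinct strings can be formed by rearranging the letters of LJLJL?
5! / (3! × 2!) = 10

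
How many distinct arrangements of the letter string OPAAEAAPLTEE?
12! / (3! × 4! × 1! × 2! × 1! × 1!) = 1663200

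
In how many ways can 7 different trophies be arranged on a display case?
7! = 5040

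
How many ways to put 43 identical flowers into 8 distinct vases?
C(43+8-1, 8-1) = C(50, 7) = 99884400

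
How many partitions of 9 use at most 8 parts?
By conjugation, equals partitions of 9 into parts ≤ 8. Let r_j(i) = number of partitions of i into parts ≤ j, for i = 0..9. r_1(i) = 1 for all i; r_j(i) = r_{j-1}(i) + r_j(i-j). Rows j = 2..8: ≤2: 1 1 2 2 3 3 4 4 5 5; ≤3: 1 1 2 3 4 5 7 8 10 12; ≤4: 1 1 2 3 5 6 9 11 15 18; ≤5: 1 1 2 3 5 7 10 13 18 23; ≤6: 1 1 2 3 5 7 11 14 20 26; ≤7: 1 1 2 3 5 7 11 15 21 28; ≤8: 1 1 2 3 5 7 11 15 22 29. r_8(9) = 29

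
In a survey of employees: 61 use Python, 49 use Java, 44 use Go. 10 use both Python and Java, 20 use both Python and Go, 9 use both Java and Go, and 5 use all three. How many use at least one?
|A∪B∪C| = 61+49+44-10-20-9+5 = 120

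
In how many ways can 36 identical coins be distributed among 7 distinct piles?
C(36+7-1, 7-1) = C(42, 6) = 5245786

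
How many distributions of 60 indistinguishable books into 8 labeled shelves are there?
C(60+8-1, 8-1) = C(67, 7) = 869648208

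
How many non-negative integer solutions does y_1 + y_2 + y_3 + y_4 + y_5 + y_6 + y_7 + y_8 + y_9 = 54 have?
C(54+9-1, 9-1) = C(62, 8) = 3381098545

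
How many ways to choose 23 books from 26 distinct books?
C(26,23) = 26!/(23!×3!) = 2600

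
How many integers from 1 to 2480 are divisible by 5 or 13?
⌊2480/5⌋ + ⌊2480/13⌋ - ⌊2480/65⌋ = 496 + 190 - 38 = 648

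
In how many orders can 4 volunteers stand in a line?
4! = 24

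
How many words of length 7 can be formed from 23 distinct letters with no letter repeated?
P(23,7) = 23!/(23-7)! = 1235591280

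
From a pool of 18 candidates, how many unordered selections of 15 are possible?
C(18,15) = 18!/(15!×3!) = 816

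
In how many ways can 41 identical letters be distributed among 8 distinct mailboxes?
C(41+8-1, 8-1) = C(48, 7) = 73629072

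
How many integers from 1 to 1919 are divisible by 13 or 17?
⌊1919/13⌋ + ⌊1919/17⌋ - ⌊1919/221⌋ = 147 + 112 - 8 = 251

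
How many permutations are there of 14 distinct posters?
14! = 87178291200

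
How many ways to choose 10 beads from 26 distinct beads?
C(26,10) = 26!/(10!×16!) = 5311735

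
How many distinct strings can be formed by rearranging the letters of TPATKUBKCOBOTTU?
15! / (2! × 1! × 2! × 2! × 2! × 1! × 4! × 1!) = 3405402000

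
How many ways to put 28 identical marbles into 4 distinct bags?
C(28+4-1, 4-1) = C(31, 3) = 4495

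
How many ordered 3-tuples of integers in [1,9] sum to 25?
Coefficient of x^25 in (x + x² + ... + x^9)^3. By inclusion-exclusion on dice exceeding 9: Σ_j (-1)^j C(3,j)·C(25-1-9j, 2) = C(3,0)·C(24,2) - C(3,1)·C(15,2) + C(3,2)·C(6,2) = 1·276 - 3·105 + 3·15 = 6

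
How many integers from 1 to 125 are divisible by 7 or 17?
⌊125/7⌋ + ⌊125/17⌋ - ⌊125/119⌋ = 17 + 7 - 1 = 23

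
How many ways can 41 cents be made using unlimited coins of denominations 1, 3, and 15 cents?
Coefficient of x^41 in 1/(1-x^1) · 1/(1-x^3) · 1/(1-x^15). Case on j = number of 15-cent coins (j = 0..2); remainder r = 41 - 15j is made from {1,3} in ⌊r/3⌋+1 ways. r = 41, 26, 11 → 14 + 9 + 4 = 27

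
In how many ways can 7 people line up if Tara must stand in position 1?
Fix one position: (7-1)! = 720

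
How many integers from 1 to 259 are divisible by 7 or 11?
⌊259/7⌋ + ⌊259/11⌋ - ⌊259/77⌋ = 37 + 23 - 3 = 57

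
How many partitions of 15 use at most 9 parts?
By conjugation, equals partitions of 15 into parts ≤ 9. Let r_j(i) = number of partitions of i into parts ≤ j, for i = 0..15. r_1(i) = 1 for all i; r_j(i) = r_{j-1}(i) + r_j(i-j). Rows j = 2..9: ≤2: 1 1 2 2 3 3 4 4 5 5 6 6 7 7 8 8; ≤3: 1 1 2 3 4 5 7 8 10 12 14 16 19 21 24 27; ≤4: 1 1 2 3 5 6 9 11 15 18 23 27 34 39 47 54; ≤5: 1 1 2 3 5 7 10 13 18 23 30 37 47 57 70 84; ≤6: 1 1 2 3 5 7 11 14 20 26 35 44 58 71 90 110; ≤7: 1 1 2 3 5 7 11 15 21 28 38 49 65 82 105 131; ≤8: 1 1 2 3 5 7 11 15 22 29 40 52 70 89 116 146; ≤9: 1 1 2 3 5 7 11 15 22 30 41 54 73 94 123 157. r_9(15) = 157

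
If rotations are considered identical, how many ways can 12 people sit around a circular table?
Circular: fix one position, arrange the rest. (12-1)! = 39916800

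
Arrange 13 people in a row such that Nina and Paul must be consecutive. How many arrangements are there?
Treat the 2 as one block: (13-2+1)! × 2! = 479001600 × 2 = 958003200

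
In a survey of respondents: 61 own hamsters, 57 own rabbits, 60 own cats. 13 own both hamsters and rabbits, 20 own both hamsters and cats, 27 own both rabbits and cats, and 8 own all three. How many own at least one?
|A∪B∪C| = 61+57+60-13-20-27+8 = 126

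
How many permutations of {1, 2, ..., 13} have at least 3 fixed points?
Exactly j fixed points: C(13,j)·!(13-j); sum over j ≥ 3 (derangement numbers via !m = (m-1)·(!(m-1) + !(m-2)): !0..!10 = 1, 0, 1, 2, 9, 44, 265, 1854, 14833, 133496, 1334961). Σ_{j=3}^{13} C(13,j)·!(13-j) = C(13,3)·!10 + C(13,4)·!9 + C(13,5)·!8 + C(13,6)·!7 + C(13,7)·!6 + C(13,8)·!5 + C(13,9)·!4 + C(13,10)·!3 + C(13,11)·!2 + C(13,12)·!1 + C(13,13)·!0 = 286·1334961 + 715·133496 + 1287·14833 + 1716·1854 + 1716·265 + 1287·44 + 715·9 + 286·2 + 78·1 + 13·0 + 1·1 = 500038475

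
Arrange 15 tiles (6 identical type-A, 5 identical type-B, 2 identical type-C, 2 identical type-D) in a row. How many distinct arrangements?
15! / (6! × 5! × 2! × 2!) = 3783780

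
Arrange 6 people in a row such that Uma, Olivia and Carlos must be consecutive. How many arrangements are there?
Treat the 3 as one block: (6-3+1)! × 3! = 24 × 6 = 144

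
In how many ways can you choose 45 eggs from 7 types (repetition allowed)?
C(45+7-1, 7-1) = C(51, 6) = 18009460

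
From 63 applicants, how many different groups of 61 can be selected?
C(63,61) = 63!/(61!×2!) = 1953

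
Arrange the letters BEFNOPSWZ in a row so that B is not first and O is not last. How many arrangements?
By inclusion-exclusion: 9! - 2×(9-1)! + (9-2)! = 362880 - 80640 + 5040 = 287280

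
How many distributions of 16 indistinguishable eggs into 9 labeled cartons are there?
C(16+9-1, 9-1) = C(24, 8) = 735471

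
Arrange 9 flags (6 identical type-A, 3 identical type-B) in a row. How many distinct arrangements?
9! / (6! × 3!) = 84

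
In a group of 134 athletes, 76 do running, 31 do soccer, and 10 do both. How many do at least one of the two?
|A∪B| = |A| + |B| - |A∩B| = 76 + 31 - 10 = 97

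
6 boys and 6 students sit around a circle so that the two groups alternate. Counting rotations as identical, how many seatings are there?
Fix one of the boys: (6-1)! ways for the remaining boys, × 6! ways for the students = 120 × 720 = 86400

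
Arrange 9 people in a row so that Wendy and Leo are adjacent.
Treat as block: (9-1)! × 2! = 40320 × 2 = 80640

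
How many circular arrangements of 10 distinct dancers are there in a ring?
Circular: fix one position, arrange the rest. (10-1)! = 362880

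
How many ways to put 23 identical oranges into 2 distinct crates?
C(23+2-1, 2-1) = C(24, 1) = 24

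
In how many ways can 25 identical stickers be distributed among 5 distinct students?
C(25+5-1, 5-1) = C(29, 4) = 23751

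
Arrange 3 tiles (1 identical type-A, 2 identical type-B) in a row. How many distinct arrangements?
3! / (1! × 2!) = 3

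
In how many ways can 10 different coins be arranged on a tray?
10! = 3628800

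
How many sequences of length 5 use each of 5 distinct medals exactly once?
5! = 120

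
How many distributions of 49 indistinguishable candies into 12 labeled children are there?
C(49+12-1, 12-1) = C(60, 11) = 342700125300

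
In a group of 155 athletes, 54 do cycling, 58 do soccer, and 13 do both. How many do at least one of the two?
|A∪B| = |A| + |B| - |A∩B| = 54 + 58 - 13 = 99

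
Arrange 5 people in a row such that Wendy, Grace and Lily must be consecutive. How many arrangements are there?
Treat the 3 as one block: (5-3+1)! × 3! = 6 × 6 = 36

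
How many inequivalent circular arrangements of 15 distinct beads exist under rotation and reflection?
(15-1)!/2 = 87178291200/2 = 43589145600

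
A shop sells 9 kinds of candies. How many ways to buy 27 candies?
C(27+9-1, 9-1) = C(35, 8) = 23535820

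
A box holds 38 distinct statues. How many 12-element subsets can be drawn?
C(38,12) = 38!/(12!×26!) = 2707475148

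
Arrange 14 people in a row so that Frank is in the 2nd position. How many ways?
Fix one position: (14-1)! = 6227020800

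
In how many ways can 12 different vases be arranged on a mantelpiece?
12! = 479001600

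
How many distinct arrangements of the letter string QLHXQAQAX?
9! / (2! × 3! × 2! × 1! × 1!) = 15120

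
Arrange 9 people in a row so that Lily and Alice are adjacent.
Treat as block: (9-1)! × 2! = 40320 × 2 = 80640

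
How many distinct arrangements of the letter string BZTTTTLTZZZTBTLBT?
17! / (8! × 3! × 4! × 2!) = 30630600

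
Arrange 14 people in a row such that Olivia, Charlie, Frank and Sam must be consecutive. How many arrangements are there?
Treat the 4 as one block: (14-4+1)! × 4! = 39916800 × 24 = 958003200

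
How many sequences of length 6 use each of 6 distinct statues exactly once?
6! = 720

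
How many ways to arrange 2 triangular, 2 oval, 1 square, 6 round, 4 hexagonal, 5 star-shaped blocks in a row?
20! / (2! × 2! × 1! × 6! × 4! × 5!) = 293318625600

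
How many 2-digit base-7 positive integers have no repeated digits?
First digit: 6 choices (nonzero). Then descending: 6 × 6 = 36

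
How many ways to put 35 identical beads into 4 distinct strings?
C(35+4-1, 4-1) = C(38, 3) = 8436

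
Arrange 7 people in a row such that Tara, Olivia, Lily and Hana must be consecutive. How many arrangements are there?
Treat the 4 as one block: (7-4+1)! × 4! = 24 × 24 = 576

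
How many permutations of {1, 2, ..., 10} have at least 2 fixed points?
Exactly j fixed points: C(10,j)·!(10-j); sum over j ≥ 2 (derangement numbers via !m = (m-1)·(!(m-1) + !(m-2)): !0..!8 = 1, 0, 1, 2, 9, 44, 265, 1854, 14833). Σ_{j=2}^{10} C(10,j)·!(10-j) = C(10,2)·!8 + C(10,3)·!7 + C(10,4)·!6 + C(10,5)·!5 + C(10,6)·!4 + C(10,7)·!3 + C(10,8)·!2 + C(10,9)·!1 + C(10,10)·!0 = 45·14833 + 120·1854 + 210·265 + 252·44 + 210·9 + 120·2 + 45·1 + 10·0 + 1·1 = 958879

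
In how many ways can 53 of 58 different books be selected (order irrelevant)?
C(58,53) = 58!/(53!×5!) = 4582116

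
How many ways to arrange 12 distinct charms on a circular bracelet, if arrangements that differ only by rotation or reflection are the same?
(12-1)!/2 = 39916800/2 = 19958400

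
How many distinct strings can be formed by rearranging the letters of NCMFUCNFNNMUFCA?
15! / (1! × 2! × 3! × 2! × 3! × 4!) = 378378000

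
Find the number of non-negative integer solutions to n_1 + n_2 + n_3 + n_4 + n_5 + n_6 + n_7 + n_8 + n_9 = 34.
C(34+9-1, 9-1) = C(42, 8) = 118030185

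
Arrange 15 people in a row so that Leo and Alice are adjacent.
Treat as block: (15-1)! × 2! = 87178291200 × 2 = 174356582400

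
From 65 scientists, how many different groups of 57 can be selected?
C(65,57) = 65!/(57!×8!) = 5047381560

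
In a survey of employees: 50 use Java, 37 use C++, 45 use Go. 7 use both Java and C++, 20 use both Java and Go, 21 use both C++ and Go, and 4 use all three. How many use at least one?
|A∪B∪C| = 50+37+45-7-20-21+4 = 88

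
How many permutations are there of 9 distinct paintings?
9! = 362880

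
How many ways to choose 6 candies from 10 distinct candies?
C(10,6) = 10!/(6!×4!) = 210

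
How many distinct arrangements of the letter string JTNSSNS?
7! / (1! × 1! × 3! × 2!) = 420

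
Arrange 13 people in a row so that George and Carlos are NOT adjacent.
Total - adjacent = 13! - (13-1)!×2 = 6227020800 - 958003200 = 5269017600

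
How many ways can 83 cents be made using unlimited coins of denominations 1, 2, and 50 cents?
Coefficient of x^83 in 1/(1-x^1) · 1/(1-x^2) · 1/(1-x^50). Case on j = number of 50-cent coins (j = 0..1); remainder r = 83 - 50j is made from {1,2} in ⌊r/2⌋+1 ways. r = 83, 33 → 42 + 17 = 59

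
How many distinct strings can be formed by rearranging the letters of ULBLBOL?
7! / (3! × 1! × 1! × 2!) = 420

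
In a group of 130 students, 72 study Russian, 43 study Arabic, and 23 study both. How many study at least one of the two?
|A∪B| = |A| + |B| - |A∩B| = 72 + 43 - 23 = 92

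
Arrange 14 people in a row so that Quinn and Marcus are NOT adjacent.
Total - adjacent = 14! - (14-1)!×2 = 87178291200 - 12454041600 = 74724249600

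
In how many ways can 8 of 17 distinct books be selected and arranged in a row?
P(17,8) = 17!/(17-8)! = 980179200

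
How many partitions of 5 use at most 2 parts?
By conjugation, equals partitions of 5 into parts ≤ 2. Let r_j(i) = number of partitions of i into parts ≤ j, for i = 0..5. r_1(i) = 1 for all i; r_j(i) = r_{j-1}(i) + r_j(i-j). Rows j = 2..2: ≤2: 1 1 2 2 3 3. r_2(5) = 3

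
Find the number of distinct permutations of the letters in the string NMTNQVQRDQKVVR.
14! / (1! × 3! × 1! × 3! × 2! × 1! × 2! × 1!) = 605404800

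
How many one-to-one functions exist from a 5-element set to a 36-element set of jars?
P(36,5) = 36!/(36-5)! = 45239040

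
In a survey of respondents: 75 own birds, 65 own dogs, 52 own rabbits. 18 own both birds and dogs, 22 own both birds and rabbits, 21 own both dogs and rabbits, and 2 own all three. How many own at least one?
|A∪B∪C| = 75+65+52-18-22-21+2 = 133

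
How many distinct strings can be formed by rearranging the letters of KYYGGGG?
7! / (4! × 1! × 2!) = 105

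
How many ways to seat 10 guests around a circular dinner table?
Circular: fix one position, arrange the rest. (10-1)! = 362880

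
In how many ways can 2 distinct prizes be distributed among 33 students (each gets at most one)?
P(33,2) = 33!/(33-2)! = 1056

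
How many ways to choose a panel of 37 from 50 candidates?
C(50,37) = 50!/(37!×13!) = 354860518600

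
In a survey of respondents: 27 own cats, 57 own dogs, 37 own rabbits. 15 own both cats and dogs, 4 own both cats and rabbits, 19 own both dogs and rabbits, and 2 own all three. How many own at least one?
|A∪B∪C| = 27+57+37-15-4-19+2 = 85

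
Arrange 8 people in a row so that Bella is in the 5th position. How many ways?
Fix one position: (8-1)! = 5040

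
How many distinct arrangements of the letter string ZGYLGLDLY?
9! / (2! × 2! × 3! × 1! × 1!) = 15120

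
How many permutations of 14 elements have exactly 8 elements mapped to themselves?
Choose the 8 fixed points C(14,8) = 3003, derange the rest: !6 = Σ_{j=0}^{6} (-1)^j·6!/j! = 720 - 720 + 360 - 120 + 30 - 6 + 1 = 265. Product = 3003 × 265 = 795795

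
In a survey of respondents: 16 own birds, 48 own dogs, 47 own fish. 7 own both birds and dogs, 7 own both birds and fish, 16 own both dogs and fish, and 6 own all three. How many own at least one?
|A∪B∪C| = 16+48+47-7-7-16+6 = 87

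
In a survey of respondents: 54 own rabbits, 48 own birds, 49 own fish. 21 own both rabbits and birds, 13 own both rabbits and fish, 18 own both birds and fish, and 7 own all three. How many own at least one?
|A∪B∪C| = 54+48+49-21-13-18+7 = 106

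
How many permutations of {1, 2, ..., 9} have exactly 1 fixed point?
Choose the 1 fixed point C(9,1) = 9, derange the rest: !8 = Σ_{j=0}^{8} (-1)^j·8!/j! = 40320 - 40320 + 20160 - 6720 + 1680 - 336 + 56 - 8 + 1 = 14833. Product = 9 × 14833 = 133497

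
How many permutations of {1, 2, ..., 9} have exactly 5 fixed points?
Choose the 5 fixed points C(9,5) = 126, derange the rest: !4 = Σ_{j=0}^{4} (-1)^j·4!/j! = 24 - 24 + 12 - 4 + 1 = 9. Product = 126 × 9 = 1134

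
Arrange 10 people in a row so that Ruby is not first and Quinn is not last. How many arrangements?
By inclusion-exclusion: 10! - 2×(10-1)! + (10-2)! = 3628800 - 725760 + 40320 = 2943360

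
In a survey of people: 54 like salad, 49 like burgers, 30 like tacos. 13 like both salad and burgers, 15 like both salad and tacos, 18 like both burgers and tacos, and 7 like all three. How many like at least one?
|A∪B∪C| = 54+49+30-13-15-18+7 = 94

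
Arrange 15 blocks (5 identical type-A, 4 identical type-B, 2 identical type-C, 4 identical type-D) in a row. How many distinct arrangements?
15! / (5! × 4! × 2! × 4!) = 9459450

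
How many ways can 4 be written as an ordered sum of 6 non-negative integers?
C(4+6-1, 6-1) = C(9, 5) = 126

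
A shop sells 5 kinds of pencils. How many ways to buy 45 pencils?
C(45+5-1, 5-1) = C(49, 4) = 211876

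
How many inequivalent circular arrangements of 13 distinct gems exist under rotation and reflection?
(13-1)!/2 = 479001600/2 = 239500800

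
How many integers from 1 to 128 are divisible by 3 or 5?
⌊128/3⌋ + ⌊128/5⌋ - ⌊128/15⌋ = 42 + 25 - 8 = 59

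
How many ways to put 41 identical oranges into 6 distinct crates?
C(41+6-1, 6-1) = C(46, 5) = 1370754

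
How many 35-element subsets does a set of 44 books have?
C(44,35) = 44!/(35!×9!) = 708930508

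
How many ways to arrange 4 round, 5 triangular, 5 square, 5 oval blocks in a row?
19! / (4! × 5! × 5! × 5!) = 2933186256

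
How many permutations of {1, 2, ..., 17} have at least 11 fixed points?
Exactly j fixed points: C(17,j)·!(17-j); sum over j ≥ 11 (derangement numbers via !m = (m-1)·(!(m-1) + !(m-2)): !0..!6 = 1, 0, 1, 2, 9, 44, 265). Σ_{j=11}^{17} C(17,j)·!(17-j) = C(17,11)·!6 + C(17,12)·!5 + C(17,13)·!4 + C(17,14)·!3 + C(17,15)·!2 + C(17,16)·!1 + C(17,17)·!0 = 12376·265 + 6188·44 + 2380·9 + 680·2 + 136·1 + 17·0 + 1·1 = 3574829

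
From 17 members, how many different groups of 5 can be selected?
C(17,5) = 17!/(5!×12!) = 6188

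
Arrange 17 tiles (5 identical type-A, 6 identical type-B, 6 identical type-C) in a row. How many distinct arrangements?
17! / (5! × 6! × 6!) = 5717712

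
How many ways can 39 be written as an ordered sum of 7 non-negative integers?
C(39+7-1, 7-1) = C(45, 6) = 8145060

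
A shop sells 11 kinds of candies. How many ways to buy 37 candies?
C(37+11-1, 11-1) = C(47, 10) = 5178066751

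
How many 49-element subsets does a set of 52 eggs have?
C(52,49) = 52!/(49!×3!) = 22100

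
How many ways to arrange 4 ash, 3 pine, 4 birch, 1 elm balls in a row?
12! / (4! × 3! × 4! × 1!) = 138600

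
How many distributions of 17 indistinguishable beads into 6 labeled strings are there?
C(17+6-1, 6-1) = C(22, 5) = 26334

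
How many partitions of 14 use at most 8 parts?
By conjugation, equals partitions of 14 into parts ≤ 8. Let r_j(i) = number of partitions of i into parts ≤ j, for i = 0..14. r_1(i) = 1 for all i; r_j(i) = r_{j-1}(i) + r_j(i-j). Rows j = 2..8: ≤2: 1 1 2 2 3 3 4 4 5 5 6 6 7 7 8; ≤3: 1 1 2 3 4 5 7 8 10 12 14 16 19 21 24; ≤4: 1 1 2 3 5 6 9 11 15 18 23 27 34 39 47; ≤5: 1 1 2 3 5 7 10 13 18 23 30 37 47 57 70; ≤6: 1 1 2 3 5 7 11 14 20 26 35 44 58 71 90; ≤7: 1 1 2 3 5 7 11 15 21 28 38 49 65 82 105; ≤8: 1 1 2 3 5 7 11 15 22 29 40 52 70 89 116. r_8(14) = 116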